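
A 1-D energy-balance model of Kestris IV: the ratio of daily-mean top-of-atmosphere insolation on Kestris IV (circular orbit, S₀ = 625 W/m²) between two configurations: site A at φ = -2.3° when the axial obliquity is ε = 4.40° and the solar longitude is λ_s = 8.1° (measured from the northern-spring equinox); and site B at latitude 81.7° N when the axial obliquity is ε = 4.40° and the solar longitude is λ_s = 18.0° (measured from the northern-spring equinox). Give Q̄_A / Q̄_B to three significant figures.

Q̄_A / Q̄_B ≈ 5.45

— Configuration A (φ=-2.3°):
Solar declination: sin δ = sin ε · sin λ_s = sin 4.40° × sin 8.1° = 0.01081, so δ = +0.619°.
cos H₀ = −tan(-2.3°) tan(+0.619°) = 0.0004, H₀ = 1.5704 rad.
Bracket: H₀ sin φ sin δ + cos φ cos δ sin H₀ = 1.5704×-0.04013×0.01081 + 0.99919×0.99994×1.00000 = -0.000681 + 0.999130 = 0.998449.
Q̄ = (S₀/π) × [bracket] = (625/π) × 0.998449 = 198.64 W/m².
— Configuration B (φ=+81.7°):
Solar declination: sin δ = sin ε · sin λ_s = sin 4.40° × sin 18.0° = 0.02371, so δ = +1.358°.
cos H₀ = −tan(+81.7°) tan(+1.358°) = -0.1626, H₀ = 1.7341 rad.
Bracket: H₀ sin φ sin δ + cos φ cos δ sin H₀ = 1.7341×0.98953×0.02371 + 0.14436×0.99972×0.98670 = 0.040685 + 0.142400 = 0.183085.
Q̄ = (S₀/π) × [bracket] = (625/π) × 0.183085 = 36.424 W/m².
Ratio Q̄_A / Q̄_B = 198.64 / 36.424 = 5.454.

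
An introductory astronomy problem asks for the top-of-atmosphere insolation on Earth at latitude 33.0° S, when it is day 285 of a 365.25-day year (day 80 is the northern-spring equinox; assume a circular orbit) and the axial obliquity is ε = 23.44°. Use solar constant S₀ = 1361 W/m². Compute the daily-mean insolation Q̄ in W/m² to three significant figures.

Solar longitude: λ_s = 360° × (285 − 80)/365.25 = 202.053°.
sin δ = sin 23.44° × sin 202.053° = -0.14936, so δ = -8.590°.
cos H₀ = −tan(-33.0°) tan(-8.590°) = -0.0981, H₀ = 1.6690 rad.
Bracket: H₀ sin φ sin δ + cos φ cos δ sin H₀ = 1.6690×-0.54464×-0.14936 + 0.83867×0.98878×0.99518 = 0.135769 + 0.825263 = 0.961032.
Q̄ = (S₀/π) × [bracket] = (1361/π) × 0.961032 = 416.3 W/m².

Q̄ ≈ 416 W/m²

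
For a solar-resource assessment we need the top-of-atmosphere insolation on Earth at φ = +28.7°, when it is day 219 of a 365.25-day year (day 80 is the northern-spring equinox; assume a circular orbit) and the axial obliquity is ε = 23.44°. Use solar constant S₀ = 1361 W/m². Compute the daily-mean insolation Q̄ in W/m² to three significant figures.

Q̄ ≈ 459 W/m²

Solar longitude: λ_s = 360° × (219 − 80)/365.25 = 137.002°.
sin δ = sin 23.44° × sin 137.002° = 0.27128, so δ = +15.740°.
cos H₀ = −tan(+28.7°) tan(+15.740°) = -0.1543, H₀ = 1.7257 rad.
Bracket: H₀ sin φ sin δ + cos φ cos δ sin H₀ = 1.7257×0.48022×0.27128 + 0.87715×0.96250×0.98802 = 0.224814 + 0.834143 = 1.058957.
Q̄ = (S₀/π) × [bracket] = (1361/π) × 1.058957 = 458.8 W/m².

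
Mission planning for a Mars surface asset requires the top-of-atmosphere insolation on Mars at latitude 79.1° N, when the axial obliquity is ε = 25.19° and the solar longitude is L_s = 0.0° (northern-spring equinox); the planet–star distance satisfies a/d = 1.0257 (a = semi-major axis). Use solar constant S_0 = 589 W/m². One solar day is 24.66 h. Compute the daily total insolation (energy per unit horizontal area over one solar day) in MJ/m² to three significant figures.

Solar declination: sin δ = sin ε · sin L_s = sin 25.19° × sin 0.0° = 0.00000, so δ = +0.000°.
cos h₀ = −tan(+79.1°) tan(+0.000°) = -0.0000, h₀ = 1.5708 rad.
Bracket: h₀ sin ϕ sin δ + cos ϕ cos δ sin h₀ = 1.5708×0.98196×0.00000 + 0.18910×1.00000×1.00000 = 0.000000 + 0.189100 = 0.189100.
Inverse-square distance factor (a/d)² = 1.0257² = 1.052060.
Q̄ = (S_0/π) × 1.052060 × [bracket] = (589/π) × 1.052060 × 0.189100 = 37.299 W/m².
Daily total = Q̄ × 24.66 h × 3600 s/h = 37.299 × 24.66 × 3600 / 10⁶ = 3.311 MJ/m².

3.31 MJ/m²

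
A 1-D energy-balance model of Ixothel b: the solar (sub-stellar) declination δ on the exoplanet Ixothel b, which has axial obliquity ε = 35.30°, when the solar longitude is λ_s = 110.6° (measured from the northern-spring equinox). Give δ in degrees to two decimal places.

δ = +32.75°

sin δ = sin ε · sin λ_s = sin 35.30° × sin 110.6° = 0.540909.
δ = arcsin(0.540909) = +32.75°.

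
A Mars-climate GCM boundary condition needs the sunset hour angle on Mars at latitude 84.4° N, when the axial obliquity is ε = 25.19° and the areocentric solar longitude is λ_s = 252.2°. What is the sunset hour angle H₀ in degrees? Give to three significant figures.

sin δ = sin 25.19° × sin 252.2° = -0.40525, so δ = -23.907°.
cos H₀ = −tan φ · tan δ = 4.5209 ≥ 1, so the Sun never rises (polar night) and H₀ = 0.

H₀ = 0.00°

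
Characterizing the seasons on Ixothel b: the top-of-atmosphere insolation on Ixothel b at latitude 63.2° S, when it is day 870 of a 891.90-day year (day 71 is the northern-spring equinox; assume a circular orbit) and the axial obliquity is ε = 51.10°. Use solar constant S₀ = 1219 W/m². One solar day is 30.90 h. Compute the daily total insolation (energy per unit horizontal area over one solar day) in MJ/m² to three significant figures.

57.3 MJ/m²

Solar longitude: λ_s = 360° × (870 − 71)/891.90 = 322.503°.
sin δ = sin 51.10° × sin 322.503° = -0.47374, so δ = -28.277°.
cos H₀ = −tan(-63.2°) tan(-28.277°) = -1.0649 ≤ −1 ⇒ polar day, H₀ = π.
Bracket: H₀ sin φ sin δ + cos φ cos δ sin H₀ = 3.1416×-0.89259×-0.47374 + 0.45088×0.88067×0.00000 = 1.328443 + 0.000000 = 1.328443.
Q̄ = (S₀/π) × [bracket] = (1219/π) × 1.328443 = 515.46 W/m².
Daily total = Q̄ × 30.90 h × 3600 s/h = 515.46 × 30.90 × 3600 / 10⁶ = 57.34 MJ/m².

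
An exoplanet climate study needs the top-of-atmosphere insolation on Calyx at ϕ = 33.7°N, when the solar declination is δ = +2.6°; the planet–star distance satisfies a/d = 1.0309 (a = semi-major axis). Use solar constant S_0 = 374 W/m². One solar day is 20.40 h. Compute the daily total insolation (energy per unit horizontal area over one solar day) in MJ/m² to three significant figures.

cos h₀ = −tan(+33.7°) tan(+2.600°) = -0.0303, h₀ = 1.6011 rad.
Bracket: h₀ sin ϕ sin δ + cos ϕ cos δ sin h₀ = 1.6011×0.55484×0.04536 + 0.83195×0.99897×0.99954 = 0.040296 + 0.830711 = 0.871007.
Inverse-square distance factor (a/d)² = 1.0309² = 1.062755.
Q̄ = (S_0/π) × 1.062755 × [bracket] = (374/π) × 1.062755 × 0.871007 = 110.20 W/m².
Daily total = Q̄ × 20.40 h × 3600 s/h = 110.20 × 20.40 × 3600 / 10⁶ = 8.093 MJ/m².

8.09 MJ/m²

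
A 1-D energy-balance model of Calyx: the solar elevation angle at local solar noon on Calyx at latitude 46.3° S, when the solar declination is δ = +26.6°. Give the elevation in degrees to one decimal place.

17.1°

At local noon the hour angle is zero, so the zenith angle equals |φ − δ| = |-46.3° − (+26.600°)| = 72.900°.
Elevation = 90° − 72.900° = 17.1°.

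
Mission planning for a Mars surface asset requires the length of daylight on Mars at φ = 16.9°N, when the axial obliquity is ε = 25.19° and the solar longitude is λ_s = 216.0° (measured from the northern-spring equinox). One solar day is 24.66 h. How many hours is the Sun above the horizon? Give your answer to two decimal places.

11.71 h

Solar declination: sin δ = sin ε · sin λ_s = sin 25.19° × sin 216.0° = -0.25017, so δ = -14.488°.
cos H₀ = −tan φ · tan δ = −tan(+16.9°) × tan(-14.488°) = 0.0785, so H₀ = 1.4922 rad = 85.50°.
Daylight = 2H₀/(2π) × 24.66 h = (1.4922/π) × 24.66 = 11.71 h.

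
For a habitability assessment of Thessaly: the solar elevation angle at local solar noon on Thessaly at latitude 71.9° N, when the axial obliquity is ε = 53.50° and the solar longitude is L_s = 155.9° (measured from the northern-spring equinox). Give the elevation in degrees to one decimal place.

Solar declination: sin δ = sin ε · sin L_s = sin 53.50° × sin 155.9° = 0.32824, so δ = +19.162°.
At local noon the hour angle is zero, so the zenith angle equals |ϕ − δ| = |+71.9° − (+19.162°)| = 52.738°.
Elevation = 90° − 52.738° = 37.3°.

37.3°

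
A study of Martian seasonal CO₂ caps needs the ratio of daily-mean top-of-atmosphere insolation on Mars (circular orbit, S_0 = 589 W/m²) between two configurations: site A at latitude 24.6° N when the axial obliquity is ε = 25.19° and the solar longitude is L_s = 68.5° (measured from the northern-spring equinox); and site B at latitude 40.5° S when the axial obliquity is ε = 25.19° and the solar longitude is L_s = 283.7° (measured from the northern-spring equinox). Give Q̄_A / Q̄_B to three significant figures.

Q̄_A / Q̄_B ≈ 0.951

— Configuration A (ϕ=+24.6°):
Solar declination: sin δ = sin ε · sin L_s = sin 25.19° × sin 68.5° = 0.39601, so δ = +23.329°.
cos h₀ = −tan(+24.6°) tan(+23.329°) = -0.1974, h₀ = 1.7695 rad.
Bracket: h₀ sin ϕ sin δ + cos ϕ cos δ sin h₀ = 1.7695×0.41628×0.39601 + 0.90924×0.91825×0.98031 = 0.291704 + 0.818470 = 1.110174.
Q̄ = (S_0/π) × [bracket] = (589/π) × 1.110174 = 208.14 W/m².
— Configuration B (ϕ=-40.5°):
Solar declination: sin δ = sin ε · sin L_s = sin 25.19° × sin 283.7° = -0.41351, so δ = -24.426°.
cos h₀ = −tan(-40.5°) tan(-24.426°) = -0.3879, h₀ = 1.9691 rad.
Bracket: h₀ sin ϕ sin δ + cos ϕ cos δ sin h₀ = 1.9691×-0.64945×-0.41351 + 0.76041×0.91050×0.92171 = 0.528810 + 0.638149 = 1.166959.
Q̄ = (S_0/π) × [bracket] = (589/π) × 1.166959 = 218.79 W/m².
Ratio Q̄_A / Q̄_B = 208.14 / 218.79 = 0.9513.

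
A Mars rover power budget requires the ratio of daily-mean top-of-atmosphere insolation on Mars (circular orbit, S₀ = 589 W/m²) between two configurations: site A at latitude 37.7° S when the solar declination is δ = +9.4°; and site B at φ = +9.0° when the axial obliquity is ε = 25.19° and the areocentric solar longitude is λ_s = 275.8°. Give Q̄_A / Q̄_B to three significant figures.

Q̄_A / Q̄_B ≈ 0.794

— Configuration A (φ=-37.7°):
cos H₀ = −tan(-37.7°) tan(+9.400°) = 0.1280, H₀ = 1.4425 rad.
Bracket: H₀ sin φ sin δ + cos φ cos δ sin H₀ = 1.4425×-0.61153×0.16333 + 0.79122×0.98657×0.99178 = -0.144079 + 0.774177 = 0.630098.
Q̄ = (S₀/π) × [bracket] = (589/π) × 0.630098 = 118.13 W/m².
— Configuration B (φ=+9.0°):
sin δ = sin 25.19° × sin 275.8° = -0.42344, so δ = -25.052°.
cos H₀ = −tan(+9.0°) tan(-25.052°) = 0.0740, H₀ = 1.4967 rad.
Bracket: H₀ sin φ sin δ + cos φ cos δ sin H₀ = 1.4967×0.15643×-0.42344 + 0.98769×0.90592×0.99726 = -0.099139 + 0.892316 = 0.793177.
Q̄ = (S₀/π) × [bracket] = (589/π) × 0.793177 = 148.71 W/m².
Ratio Q̄_A / Q̄_B = 118.13 / 148.71 = 0.7944.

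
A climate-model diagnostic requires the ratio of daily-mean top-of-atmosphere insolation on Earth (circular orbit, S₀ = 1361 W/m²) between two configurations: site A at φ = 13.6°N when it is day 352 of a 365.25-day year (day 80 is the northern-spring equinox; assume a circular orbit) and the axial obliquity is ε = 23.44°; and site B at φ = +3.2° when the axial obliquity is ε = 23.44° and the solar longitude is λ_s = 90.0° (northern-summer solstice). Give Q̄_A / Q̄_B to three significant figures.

Q̄_A / Q̄_B ≈ 0.788

— Configuration A (φ=+13.6°):
Solar longitude: λ_s = 360° × (352 − 80)/365.25 = 268.090°.
sin δ = sin 23.44° × sin 268.090° = -0.39757, so δ = -23.426°.
cos H₀ = −tan(+13.6°) tan(-23.426°) = 0.1048, H₀ = 1.4658 rad.
Bracket: H₀ sin φ sin δ + cos φ cos δ sin H₀ = 1.4658×0.23514×-0.39757 + 0.97196×0.91757×0.99449 = -0.137030 + 0.886927 = 0.749897.
Q̄ = (S₀/π) × [bracket] = (1361/π) × 0.749897 = 324.87 W/m².
— Configuration B (φ=+3.2°):
Solar declination: sin δ = sin ε · sin λ_s = sin 23.44° × sin 90.0° = 0.39779, so δ = +23.440°.
cos H₀ = −tan(+3.2°) tan(+23.440°) = -0.0242, H₀ = 1.5950 rad.
Bracket: H₀ sin φ sin δ + cos φ cos δ sin H₀ = 1.5950×0.05582×0.39779 + 0.99844×0.91748×0.99971 = 0.035416 + 0.915783 = 0.951199.
Q̄ = (S₀/π) × [bracket] = (1361/π) × 0.951199 = 412.08 W/m².
Ratio Q̄_A / Q̄_B = 324.87 / 412.08 = 0.7884.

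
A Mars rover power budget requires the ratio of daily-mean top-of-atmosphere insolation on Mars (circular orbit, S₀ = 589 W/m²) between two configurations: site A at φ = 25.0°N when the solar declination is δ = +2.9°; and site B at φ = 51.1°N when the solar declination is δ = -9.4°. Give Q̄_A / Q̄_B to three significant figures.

— Configuration A (φ=+25.0°):
cos H₀ = −tan(+25.0°) tan(+2.900°) = -0.0236, H₀ = 1.5944 rad.
Bracket: H₀ sin φ sin δ + cos φ cos δ sin H₀ = 1.5944×0.42262×0.05059 + 0.90631×0.99872×0.99972 = 0.034089 + 0.904896 = 0.938985.
Q̄ = (S₀/π) × [bracket] = (589/π) × 0.938985 = 176.05 W/m².
— Configuration B (φ=+51.1°):
cos H₀ = −tan(+51.1°) tan(-9.400°) = 0.2052, H₀ = 1.3642 rad.
Bracket: H₀ sin φ sin δ + cos φ cos δ sin H₀ = 1.3642×0.77824×-0.16333 + 0.62796×0.98657×0.97873 = -0.173403 + 0.606349 = 0.432946.
Q̄ = (S₀/π) × [bracket] = (589/π) × 0.432946 = 81.171 W/m².
Ratio Q̄_A / Q̄_B = 176.05 / 81.171 = 2.169.

Q̄_A / Q̄_B ≈ 2.17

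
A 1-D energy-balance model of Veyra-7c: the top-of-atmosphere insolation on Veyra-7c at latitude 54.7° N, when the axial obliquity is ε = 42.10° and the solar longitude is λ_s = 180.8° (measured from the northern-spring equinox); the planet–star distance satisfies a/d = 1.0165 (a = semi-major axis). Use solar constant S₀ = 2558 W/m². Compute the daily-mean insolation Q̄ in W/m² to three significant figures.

Q̄ ≈ 476 W/m²

Solar declination: sin δ = sin ε · sin λ_s = sin 42.10° × sin 180.8° = -0.00936, so δ = -0.536°.
cos H₀ = −tan(+54.7°) tan(-0.536°) = 0.0132, H₀ = 1.5576 rad.
Bracket: H₀ sin φ sin δ + cos φ cos δ sin H₀ = 1.5576×0.81614×-0.00936 + 0.57786×0.99996×0.99991 = -0.011899 + 0.577785 = 0.565886.
Inverse-square distance factor (a/d)² = 1.0165² = 1.033272.
Q̄ = (S₀/π) × 1.033272 × [bracket] = (2558/π) × 1.033272 × 0.565886 = 476.1 W/m².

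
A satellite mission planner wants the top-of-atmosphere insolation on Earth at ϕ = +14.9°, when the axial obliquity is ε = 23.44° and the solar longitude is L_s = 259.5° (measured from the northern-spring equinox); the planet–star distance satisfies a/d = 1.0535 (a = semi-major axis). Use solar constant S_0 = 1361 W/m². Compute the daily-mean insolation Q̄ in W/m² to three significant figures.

Solar declination: sin δ = sin ε · sin L_s = sin 23.44° × sin 259.5° = -0.39113, so δ = -23.025°.
cos h₀ = −tan(+14.9°) tan(-23.025°) = 0.1131, h₀ = 1.4575 rad.
Bracket: h₀ sin ϕ sin δ + cos ϕ cos δ sin h₀ = 1.4575×0.25713×-0.39113 + 0.96638×0.92034×0.99359 = -0.146583 + 0.883697 = 0.737114.
Inverse-square distance factor (a/d)² = 1.0535² = 1.109862.
Q̄ = (S_0/π) × 1.109862 × [bracket] = (1361/π) × 1.109862 × 0.737114 = 354.4 W/m².

Q̄ ≈ 354 W/m²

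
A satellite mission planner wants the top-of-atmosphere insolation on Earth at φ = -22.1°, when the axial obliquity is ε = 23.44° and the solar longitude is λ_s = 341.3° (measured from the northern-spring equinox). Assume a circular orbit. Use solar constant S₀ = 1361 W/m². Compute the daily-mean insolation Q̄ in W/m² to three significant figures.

Solar declination: sin δ = sin ε · sin λ_s = sin 23.44° × sin 341.3° = -0.12754, so δ = -7.327°.
cos H₀ = −tan(-22.1°) tan(-7.327°) = -0.0522, H₀ = 1.6230 rad.
Bracket: H₀ sin φ sin δ + cos φ cos δ sin H₀ = 1.6230×-0.37622×-0.12754 + 0.92653×0.99183×0.99864 = 0.077877 + 0.917710 = 0.995587.
Q̄ = (S₀/π) × [bracket] = (1361/π) × 0.995587 = 431.3 W/m².

Q̄ ≈ 431 W/m²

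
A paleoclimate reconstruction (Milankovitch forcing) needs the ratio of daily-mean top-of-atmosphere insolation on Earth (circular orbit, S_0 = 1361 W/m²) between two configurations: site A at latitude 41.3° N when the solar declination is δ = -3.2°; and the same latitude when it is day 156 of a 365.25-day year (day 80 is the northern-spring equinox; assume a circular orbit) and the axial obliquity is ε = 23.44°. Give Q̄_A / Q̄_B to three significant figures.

Q̄_A / Q̄_B ≈ 0.609

— Configuration A (ϕ=+41.3°):
cos h₀ = −tan(+41.3°) tan(-3.200°) = 0.0491, h₀ = 1.5217 rad.
Bracket: h₀ sin ϕ sin δ + cos ϕ cos δ sin h₀ = 1.5217×0.66000×-0.05582 + 0.75126×0.99844×0.99879 = -0.056061 + 0.749180 = 0.693119.
Q̄ = (S_0/π) × [bracket] = (1361/π) × 0.693119 = 300.27 W/m².
— Configuration B (ϕ=+41.3°):
Solar longitude: L_s = 360° × (156 − 80)/365.25 = 74.908°.
sin δ = sin 23.44° × sin 74.908° = 0.38407, so δ = +22.586°.
cos h₀ = −tan(+41.3°) tan(+22.586°) = -0.3654, h₀ = 1.9449 rad.
Bracket: h₀ sin ϕ sin δ + cos ϕ cos δ sin h₀ = 1.9449×0.66000×0.38407 + 0.75126×0.92330×0.93084 = 0.493005 + 0.645666 = 1.138671.
Q̄ = (S_0/π) × [bracket] = (1361/π) × 1.138671 = 493.29 W/m².
Ratio Q̄_A / Q̄_B = 300.27 / 493.29 = 0.6087.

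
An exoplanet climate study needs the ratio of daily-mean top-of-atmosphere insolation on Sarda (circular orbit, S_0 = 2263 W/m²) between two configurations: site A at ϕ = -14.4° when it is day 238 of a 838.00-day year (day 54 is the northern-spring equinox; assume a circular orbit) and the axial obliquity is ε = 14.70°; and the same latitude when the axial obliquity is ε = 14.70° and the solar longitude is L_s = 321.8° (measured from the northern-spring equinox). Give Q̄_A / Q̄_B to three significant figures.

— Configuration A (ϕ=-14.4°):
Solar longitude: L_s = 360° × (238 − 54)/838.00 = 79.045°.
sin δ = sin 14.70° × sin 79.045° = 0.24913, so δ = +14.426°.
cos h₀ = −tan(-14.4°) tan(+14.426°) = 0.0660, h₀ = 1.5047 rad.
Bracket: h₀ sin ϕ sin δ + cos ϕ cos δ sin h₀ = 1.5047×-0.24869×0.24913 + 0.96858×0.96847×0.99782 = -0.093225 + 0.935996 = 0.842771.
Q̄ = (S_0/π) × [bracket] = (2263/π) × 0.842771 = 607.08 W/m².
— Configuration B (ϕ=-14.4°):
Solar declination: sin δ = sin ε · sin L_s = sin 14.70° × sin 321.8° = -0.15693, so δ = -9.029°.
cos h₀ = −tan(-14.4°) tan(-9.029°) = -0.0408, h₀ = 1.6116 rad.
Bracket: h₀ sin ϕ sin δ + cos ϕ cos δ sin h₀ = 1.6116×-0.24869×-0.15693 + 0.96858×0.98761×0.99917 = 0.062896 + 0.955785 = 1.018681.
Q̄ = (S_0/π) × [bracket] = (2263/π) × 1.018681 = 733.79 W/m².
Ratio Q̄_A / Q̄_B = 607.08 / 733.79 = 0.8273.

Q̄_A / Q̄_B ≈ 0.827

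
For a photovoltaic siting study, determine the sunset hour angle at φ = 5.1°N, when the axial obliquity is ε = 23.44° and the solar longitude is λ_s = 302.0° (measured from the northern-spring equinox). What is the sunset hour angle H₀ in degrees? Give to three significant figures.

Solar declination: sin δ = sin ε · sin λ_s = sin 23.44° × sin 302.0° = -0.33734, so δ = -19.715°.
cos H₀ = −tan φ · tan δ = −tan(+5.1°) × tan(-19.715°) = 0.0320, so H₀ = 1.5388 rad = 88.17°.

H₀ = 88.2°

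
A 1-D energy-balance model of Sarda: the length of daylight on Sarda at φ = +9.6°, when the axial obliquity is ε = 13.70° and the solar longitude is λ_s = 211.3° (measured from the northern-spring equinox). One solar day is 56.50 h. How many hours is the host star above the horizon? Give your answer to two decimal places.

27.87 h

Solar declination: sin δ = sin ε · sin λ_s = sin 13.70° × sin 211.3° = -0.12304, so δ = -7.068°.
cos H₀ = −tan φ · tan δ = −tan(+9.6°) × tan(-7.068°) = 0.0210, so H₀ = 1.5498 rad = 88.80°.
Daylight = 2H₀/(2π) × 56.50 h = (1.5498/π) × 56.50 = 27.87 h.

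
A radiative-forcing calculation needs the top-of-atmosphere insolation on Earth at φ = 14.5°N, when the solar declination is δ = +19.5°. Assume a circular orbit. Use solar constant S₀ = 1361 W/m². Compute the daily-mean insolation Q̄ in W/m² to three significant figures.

Q̄ ≈ 454 W/m²

cos H₀ = −tan(+14.5°) tan(+19.500°) = -0.0916, H₀ = 1.6625 rad.
Bracket: H₀ sin φ sin δ + cos φ cos δ sin H₀ = 1.6625×0.25038×0.33381 + 0.96815×0.94264×0.99580 = 0.138951 + 0.908784 = 1.047735.
Q̄ = (S₀/π) × [bracket] = (1361/π) × 1.047735 = 453.9 W/m².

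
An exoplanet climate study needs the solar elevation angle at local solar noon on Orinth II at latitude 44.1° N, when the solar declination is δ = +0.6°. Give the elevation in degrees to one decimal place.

46.5°

At local noon the hour angle is zero, so the zenith angle equals |φ − δ| = |+44.1° − (+0.600°)| = 43.500°.
Elevation = 90° − 43.500° = 46.5°.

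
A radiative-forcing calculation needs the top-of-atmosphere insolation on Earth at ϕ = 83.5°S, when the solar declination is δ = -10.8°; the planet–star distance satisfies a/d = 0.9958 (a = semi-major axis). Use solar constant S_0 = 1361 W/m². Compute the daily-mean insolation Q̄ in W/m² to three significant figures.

cos h₀ = −tan(-83.5°) tan(-10.800°) = -1.6743 ≤ −1 ⇒ polar day, h₀ = π.
Bracket: h₀ sin ϕ sin δ + cos ϕ cos δ sin h₀ = 3.1416×-0.99357×-0.18738 + 0.11320×0.98229×0.00000 = 0.584888 + 0.000000 = 0.584888.
Inverse-square distance factor (a/d)² = 0.9958² = 0.991618.
Q̄ = (S_0/π) × 0.991618 × [bracket] = (1361/π) × 0.991618 × 0.584888 = 251.3 W/m².

Q̄ ≈ 251 W/m²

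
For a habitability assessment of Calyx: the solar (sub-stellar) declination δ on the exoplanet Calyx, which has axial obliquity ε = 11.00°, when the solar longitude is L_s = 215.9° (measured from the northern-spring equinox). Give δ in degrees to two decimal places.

δ = -6.42°

sin δ = sin ε · sin L_s = sin 11.00° × sin 215.9° = -0.111885.
δ = arcsin(-0.111885) = -6.42°.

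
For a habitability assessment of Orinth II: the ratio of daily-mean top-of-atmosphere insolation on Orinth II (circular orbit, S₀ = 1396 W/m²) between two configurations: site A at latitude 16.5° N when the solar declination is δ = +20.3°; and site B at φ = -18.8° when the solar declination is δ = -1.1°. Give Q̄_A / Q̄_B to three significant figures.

— Configuration A (φ=+16.5°):
cos H₀ = −tan(+16.5°) tan(+20.300°) = -0.1096, H₀ = 1.6806 rad.
Bracket: H₀ sin φ sin δ + cos φ cos δ sin H₀ = 1.6806×0.28402×0.34694 + 0.95882×0.93789×0.99398 = 0.165603 + 0.893854 = 1.059457.
Q̄ = (S₀/π) × [bracket] = (1396/π) × 1.059457 = 470.78 W/m².
— Configuration B (φ=-18.8°):
cos H₀ = −tan(-18.8°) tan(-1.100°) = -0.0065, H₀ = 1.5773 rad.
Bracket: H₀ sin φ sin δ + cos φ cos δ sin H₀ = 1.5773×-0.32227×-0.01920 + 0.94665×0.99982×0.99998 = 0.009760 + 0.946461 = 0.956221.
Q̄ = (S₀/π) × [bracket] = (1396/π) × 0.956221 = 424.91 W/m².
Ratio Q̄_A / Q̄_B = 470.78 / 424.91 = 1.108.

Q̄_A / Q̄_B ≈ 1.11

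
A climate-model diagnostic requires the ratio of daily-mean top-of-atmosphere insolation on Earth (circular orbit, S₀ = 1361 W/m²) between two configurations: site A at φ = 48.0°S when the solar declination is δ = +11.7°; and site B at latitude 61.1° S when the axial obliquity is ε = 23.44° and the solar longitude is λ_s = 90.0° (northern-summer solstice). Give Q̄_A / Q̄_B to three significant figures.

Q̄_A / Q̄_B ≈ 10.4

— Configuration A (φ=-48.0°):
cos H₀ = −tan(-48.0°) tan(+11.700°) = 0.2300, H₀ = 1.3387 rad.
Bracket: H₀ sin φ sin δ + cos φ cos δ sin H₀ = 1.3387×-0.74314×0.20279 + 0.66913×0.97922×0.97319 = -0.201744 + 0.637659 = 0.435915.
Q̄ = (S₀/π) × [bracket] = (1361/π) × 0.435915 = 188.85 W/m².
— Configuration B (φ=-61.1°):
Solar declination: sin δ = sin ε · sin λ_s = sin 23.44° × sin 90.0° = 0.39779, so δ = +23.440°.
cos H₀ = −tan(-61.1°) tan(+23.440°) = 0.7854, H₀ = 0.6674 rad.
Bracket: H₀ sin φ sin δ + cos φ cos δ sin H₀ = 0.6674×-0.87546×0.39779 + 0.48328×0.91748×0.61898 = -0.232422 + 0.274456 = 0.042034.
Q̄ = (S₀/π) × [bracket] = (1361/π) × 0.042034 = 18.210 W/m².
Ratio Q̄_A / Q̄_B = 188.85 / 18.210 = 10.37.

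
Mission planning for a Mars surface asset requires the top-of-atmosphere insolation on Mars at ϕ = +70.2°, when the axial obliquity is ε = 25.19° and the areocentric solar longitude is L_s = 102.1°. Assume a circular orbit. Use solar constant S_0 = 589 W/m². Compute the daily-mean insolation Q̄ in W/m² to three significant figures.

sin δ = sin 25.19° × sin 102.1° = 0.41617, so δ = +24.593°.
cos h₀ = −tan(+70.2°) tan(+24.593°) = -1.2713 ≤ −1 ⇒ polar day, h₀ = π.
Bracket: h₀ sin ϕ sin δ + cos ϕ cos δ sin h₀ = 3.1416×0.94088×0.41617 + 0.33874×0.90929×0.00000 = 1.230144 + 0.000000 = 1.230144.
Q̄ = (S_0/π) × [bracket] = (589/π) × 1.230144 = 230.6 W/m².

Q̄ ≈ 231 W/m²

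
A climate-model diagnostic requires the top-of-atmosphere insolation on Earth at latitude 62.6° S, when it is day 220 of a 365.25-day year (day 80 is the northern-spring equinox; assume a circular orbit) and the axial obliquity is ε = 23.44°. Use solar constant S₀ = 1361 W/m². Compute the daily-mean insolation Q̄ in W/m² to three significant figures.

Q̄ ≈ 59.3 W/m²

Solar longitude: λ_s = 360° × (220 − 80)/365.25 = 137.988°.
sin δ = sin 23.44° × sin 137.988° = 0.26624, so δ = +15.440°.
cos H₀ = −tan(-62.6°) tan(+15.440°) = 0.5329, H₀ = 1.0088 rad.
Bracket: H₀ sin φ sin δ + cos φ cos δ sin H₀ = 1.0088×-0.88782×0.26624 + 0.46020×0.96391×0.84621 = -0.238453 + 0.375371 = 0.136918.
Q̄ = (S₀/π) × [bracket] = (1361/π) × 0.136918 = 59.32 W/m².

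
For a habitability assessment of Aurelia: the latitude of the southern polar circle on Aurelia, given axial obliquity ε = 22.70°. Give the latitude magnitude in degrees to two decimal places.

The polar circle is the lowest latitude that experiences at least one full rotation of continuous darkness at the northern-summer solstice; it lies at |ϕ| = 90° − ε = 90° − 22.70° = 67.30°.

67.30°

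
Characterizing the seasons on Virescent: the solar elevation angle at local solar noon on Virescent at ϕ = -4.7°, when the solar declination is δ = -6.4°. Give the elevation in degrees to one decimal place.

88.3°

At local noon the hour angle is zero, so the zenith angle equals |ϕ − δ| = |-4.7° − (-6.400°)| = 1.700°.
Elevation = 90° − 1.700° = 88.3°.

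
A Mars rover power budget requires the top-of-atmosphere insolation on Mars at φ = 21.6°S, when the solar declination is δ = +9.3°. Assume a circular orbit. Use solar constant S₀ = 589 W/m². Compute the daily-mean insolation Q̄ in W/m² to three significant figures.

Q̄ ≈ 155 W/m²

cos H₀ = −tan(-21.6°) tan(+9.300°) = 0.0648, H₀ = 1.5059 rad.
Bracket: H₀ sin φ sin δ + cos φ cos δ sin H₀ = 1.5059×-0.36812×0.16160 + 0.92978×0.98686×0.99790 = -0.089583 + 0.915636 = 0.826053.
Q̄ = (S₀/π) × [bracket] = (589/π) × 0.826053 = 154.9 W/m².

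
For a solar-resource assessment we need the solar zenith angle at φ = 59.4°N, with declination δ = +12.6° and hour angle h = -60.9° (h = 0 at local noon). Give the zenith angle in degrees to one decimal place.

cos θ_z = sin φ sin δ + cos φ cos δ cos h = 0.187765 + 0.241603 = 0.429368.
θ_z = arccos(0.429368) = 64.6°.

θ_z = 64.6°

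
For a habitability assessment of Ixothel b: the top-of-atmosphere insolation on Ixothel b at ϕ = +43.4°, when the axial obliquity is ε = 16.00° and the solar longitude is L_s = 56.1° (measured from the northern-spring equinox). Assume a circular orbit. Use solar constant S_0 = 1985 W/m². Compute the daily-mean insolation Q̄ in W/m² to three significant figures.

Q̄ ≈ 614 W/m²

Solar declination: sin δ = sin ε · sin L_s = sin 16.00° × sin 56.1° = 0.22878, so δ = +13.225°.
cos h₀ = −tan(+43.4°) tan(+13.225°) = -0.2222, h₀ = 1.7949 rad.
Bracket: h₀ sin ϕ sin δ + cos ϕ cos δ sin h₀ = 1.7949×0.68709×0.22878 + 0.72657×0.97348×0.97499 = 0.282145 + 0.689612 = 0.971757.
Q̄ = (S_0/π) × [bracket] = (1985/π) × 0.971757 = 614.0 W/m².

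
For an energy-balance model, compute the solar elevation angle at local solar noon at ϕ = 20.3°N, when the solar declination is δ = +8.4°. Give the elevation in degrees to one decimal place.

At local noon the hour angle is zero, so the zenith angle equals |ϕ − δ| = |+20.3° − (+8.400°)| = 11.900°.
Elevation = 90° − 11.900° = 78.1°.

78.1°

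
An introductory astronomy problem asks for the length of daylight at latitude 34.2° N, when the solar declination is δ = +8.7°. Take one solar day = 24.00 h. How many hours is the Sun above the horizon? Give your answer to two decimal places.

12.80 h

cos h₀ = −tan ϕ · tan δ = −tan(+34.2°) × tan(+8.700°) = -0.1040, so h₀ = 1.6750 rad = 95.97°.
Daylight = 2h₀/(2π) × 24.00 h = (1.6750/π) × 24.00 = 12.80 h.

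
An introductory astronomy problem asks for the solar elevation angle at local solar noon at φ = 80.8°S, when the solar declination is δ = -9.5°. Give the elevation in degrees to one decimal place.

At local noon the hour angle is zero, so the zenith angle equals |φ − δ| = |-80.8° − (-9.500°)| = 71.300°.
Elevation = 90° − 71.300° = 18.7°.

18.7°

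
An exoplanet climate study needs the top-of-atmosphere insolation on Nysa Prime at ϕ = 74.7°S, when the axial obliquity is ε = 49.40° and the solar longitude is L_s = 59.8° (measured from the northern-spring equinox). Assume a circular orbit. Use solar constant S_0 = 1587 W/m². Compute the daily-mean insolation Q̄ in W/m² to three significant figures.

Solar declination: sin δ = sin ε · sin L_s = sin 49.40° × sin 59.8° = 0.65622, so δ = +41.012°.
cos h₀ = −tan(-74.7°) tan(+41.012°) = 3.1789 ≥ 1 ⇒ polar night, h₀ = 0 and Q̄ = 0.

Q̄ ≈ 0.00 W/m²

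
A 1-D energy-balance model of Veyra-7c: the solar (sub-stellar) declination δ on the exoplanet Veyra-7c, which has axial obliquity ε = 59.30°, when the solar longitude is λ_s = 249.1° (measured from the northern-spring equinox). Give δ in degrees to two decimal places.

δ = -53.44°

sin δ = sin ε · sin λ_s = sin 59.30° × sin 249.1° = -0.803278.
δ = arcsin(-0.803278) = -53.44°.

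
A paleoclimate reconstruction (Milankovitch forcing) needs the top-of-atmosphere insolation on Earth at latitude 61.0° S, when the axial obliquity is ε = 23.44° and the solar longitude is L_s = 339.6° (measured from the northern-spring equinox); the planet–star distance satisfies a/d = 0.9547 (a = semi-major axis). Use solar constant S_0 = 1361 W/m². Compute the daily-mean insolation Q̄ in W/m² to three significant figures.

Q̄ ≈ 271 W/m²

Solar declination: sin δ = sin ε · sin L_s = sin 23.44° × sin 339.6° = -0.13866, so δ = -7.970°.
cos h₀ = −tan(-61.0°) tan(-7.970°) = -0.2526, h₀ = 1.8261 rad.
Bracket: h₀ sin ϕ sin δ + cos ϕ cos δ sin h₀ = 1.8261×-0.87462×-0.13866 + 0.48481×0.99034×0.96757 = 0.221460 + 0.464556 = 0.686016.
Inverse-square distance factor (a/d)² = 0.9547² = 0.911452.
Q̄ = (S_0/π) × 0.911452 × [bracket] = (1361/π) × 0.911452 × 0.686016 = 270.9 W/m².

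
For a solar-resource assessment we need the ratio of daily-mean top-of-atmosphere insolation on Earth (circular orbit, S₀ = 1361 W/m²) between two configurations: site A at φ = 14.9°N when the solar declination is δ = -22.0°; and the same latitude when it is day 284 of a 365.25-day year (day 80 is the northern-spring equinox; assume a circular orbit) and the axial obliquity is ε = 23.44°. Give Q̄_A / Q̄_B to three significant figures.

Q̄_A / Q̄_B ≈ 0.834

— Configuration A (φ=+14.9°):
cos H₀ = −tan(+14.9°) tan(-22.000°) = 0.1075, H₀ = 1.4631 rad.
Bracket: H₀ sin φ sin δ + cos φ cos δ sin H₀ = 1.4631×0.25713×-0.37461 + 0.96638×0.92718×0.99420 = -0.140931 + 0.890811 = 0.749880.
Q̄ = (S₀/π) × [bracket] = (1361/π) × 0.749880 = 324.86 W/m².
— Configuration B (φ=+14.9°):
Solar longitude: λ_s = 360° × (284 − 80)/365.25 = 201.068°.
sin δ = sin 23.44° × sin 201.068° = -0.14299, so δ = -8.221°.
cos H₀ = −tan(+14.9°) tan(-8.221°) = 0.0384, H₀ = 1.5323 rad.
Bracket: H₀ sin φ sin δ + cos φ cos δ sin H₀ = 1.5323×0.25713×-0.14299 + 0.96638×0.98972×0.99926 = -0.056338 + 0.955738 = 0.899400.
Q̄ = (S₀/π) × [bracket] = (1361/π) × 0.899400 = 389.64 W/m².
Ratio Q̄_A / Q̄_B = 324.86 / 389.64 = 0.8337.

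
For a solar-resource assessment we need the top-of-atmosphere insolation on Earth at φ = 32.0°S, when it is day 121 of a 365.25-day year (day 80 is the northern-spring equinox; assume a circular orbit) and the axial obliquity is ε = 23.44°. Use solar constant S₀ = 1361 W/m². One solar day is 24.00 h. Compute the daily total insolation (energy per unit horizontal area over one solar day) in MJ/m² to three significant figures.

23.1 MJ/m²

Solar longitude: λ_s = 360° × (121 − 80)/365.25 = 40.411°.
sin δ = sin 23.44° × sin 40.411° = 0.25787, so δ = +14.944°.
cos H₀ = −tan(-32.0°) tan(+14.944°) = 0.1668, H₀ = 1.4032 rad.
Bracket: H₀ sin φ sin δ + cos φ cos δ sin H₀ = 1.4032×-0.52992×0.25787 + 0.84805×0.96618×0.98599 = -0.191748 + 0.807890 = 0.616142.
Q̄ = (S₀/π) × [bracket] = (1361/π) × 0.616142 = 266.92 W/m².
Daily total = Q̄ × 24.00 h × 3600 s/h = 266.92 × 24.00 × 3600 / 10⁶ = 23.06 MJ/m².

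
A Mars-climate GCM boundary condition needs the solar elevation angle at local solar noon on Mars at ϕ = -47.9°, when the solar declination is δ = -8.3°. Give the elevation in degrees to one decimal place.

50.4°

At local noon the hour angle is zero, so the zenith angle equals |ϕ − δ| = |-47.9° − (-8.300°)| = 39.600°.
Elevation = 90° − 39.600° = 50.4°.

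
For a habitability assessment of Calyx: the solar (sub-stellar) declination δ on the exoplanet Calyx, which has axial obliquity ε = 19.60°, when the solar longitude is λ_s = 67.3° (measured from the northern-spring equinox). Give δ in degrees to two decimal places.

sin δ = sin ε · sin λ_s = sin 19.60° × sin 67.3° = 0.309467.
δ = arcsin(0.309467) = +18.03°.

δ = +18.03°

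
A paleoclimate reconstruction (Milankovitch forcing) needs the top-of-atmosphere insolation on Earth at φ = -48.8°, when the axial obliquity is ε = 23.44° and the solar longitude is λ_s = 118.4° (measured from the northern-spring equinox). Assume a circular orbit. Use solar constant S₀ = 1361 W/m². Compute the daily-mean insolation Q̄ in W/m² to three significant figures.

Q̄ ≈ 113 W/m²

Solar declination: sin δ = sin ε · sin λ_s = sin 23.44° × sin 118.4° = 0.34991, so δ = +20.482°.
cos H₀ = −tan(-48.8°) tan(+20.482°) = 0.4267, H₀ = 1.1300 rad.
Bracket: H₀ sin φ sin δ + cos φ cos δ sin H₀ = 1.1300×-0.75241×0.34991 + 0.65869×0.93678×0.90440 = -0.297502 + 0.558058 = 0.260556.
Q̄ = (S₀/π) × [bracket] = (1361/π) × 0.260556 = 112.9 W/m².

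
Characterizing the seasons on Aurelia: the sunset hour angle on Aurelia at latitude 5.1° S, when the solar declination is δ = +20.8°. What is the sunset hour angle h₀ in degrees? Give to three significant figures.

cos h₀ = −tan ϕ · tan δ = −tan(-5.1°) × tan(+20.800°) = 0.0339, so h₀ = 1.5369 rad = 88.06°.

h₀ = 88.1°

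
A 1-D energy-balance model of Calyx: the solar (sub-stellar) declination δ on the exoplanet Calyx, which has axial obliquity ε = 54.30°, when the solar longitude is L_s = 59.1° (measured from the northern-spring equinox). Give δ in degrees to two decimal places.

δ = +44.17°

sin δ = sin ε · sin L_s = sin 54.30° × sin 59.1° = 0.696820.
δ = arcsin(0.696820) = +44.17°.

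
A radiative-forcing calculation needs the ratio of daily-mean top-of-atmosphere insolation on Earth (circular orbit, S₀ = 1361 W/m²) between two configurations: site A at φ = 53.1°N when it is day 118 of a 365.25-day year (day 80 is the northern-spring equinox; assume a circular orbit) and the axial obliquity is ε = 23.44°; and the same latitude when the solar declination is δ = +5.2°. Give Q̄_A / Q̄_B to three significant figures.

Q̄_A / Q̄_B ≈ 1.28

— Configuration A (φ=+53.1°):
Solar longitude: λ_s = 360° × (118 − 80)/365.25 = 37.454°.
sin δ = sin 23.44° × sin 37.454° = 0.24190, so δ = +13.999°.
cos H₀ = −tan(+53.1°) tan(+13.999°) = -0.3320, H₀ = 1.9093 rad.
Bracket: H₀ sin φ sin δ + cos φ cos δ sin H₀ = 1.9093×0.79968×0.24190 + 0.60042×0.97030×0.94326 = 0.369340 + 0.549532 = 0.918872.
Q̄ = (S₀/π) × [bracket] = (1361/π) × 0.918872 = 398.07 W/m².
— Configuration B (φ=+53.1°):
cos H₀ = −tan(+53.1°) tan(+5.200°) = -0.1212, H₀ = 1.6923 rad.
Bracket: H₀ sin φ sin δ + cos φ cos δ sin H₀ = 1.6923×0.79968×0.09063 + 0.60042×0.99588×0.99263 = 0.122649 + 0.593539 = 0.716188.
Q̄ = (S₀/π) × [bracket] = (1361/π) × 0.716188 = 310.27 W/m².
Ratio Q̄_A / Q̄_B = 398.07 / 310.27 = 1.283.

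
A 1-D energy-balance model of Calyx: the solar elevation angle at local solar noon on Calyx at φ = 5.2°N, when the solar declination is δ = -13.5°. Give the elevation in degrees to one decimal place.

71.3°

At local noon the hour angle is zero, so the zenith angle equals |φ − δ| = |+5.2° − (-13.500°)| = 18.700°.
Elevation = 90° − 18.700° = 71.3°.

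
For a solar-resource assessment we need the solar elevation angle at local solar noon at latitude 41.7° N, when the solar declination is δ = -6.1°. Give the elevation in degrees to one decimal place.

42.2°

At local noon the hour angle is zero, so the zenith angle equals |φ − δ| = |+41.7° − (-6.100°)| = 47.800°.
Elevation = 90° − 47.800° = 42.2°.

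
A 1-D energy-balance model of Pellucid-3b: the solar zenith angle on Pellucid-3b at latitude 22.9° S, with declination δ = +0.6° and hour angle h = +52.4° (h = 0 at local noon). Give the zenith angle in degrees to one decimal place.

θ_z = 56.1°

cos θ_z = sin φ sin δ + cos φ cos δ cos h = -0.004075 + 0.562026 = 0.557951.
θ_z = arccos(0.557951) = 56.1°.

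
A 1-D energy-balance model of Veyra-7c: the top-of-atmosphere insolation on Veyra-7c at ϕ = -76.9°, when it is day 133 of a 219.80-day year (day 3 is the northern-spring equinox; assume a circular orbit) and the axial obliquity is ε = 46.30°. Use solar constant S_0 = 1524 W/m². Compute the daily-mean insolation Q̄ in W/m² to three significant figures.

Q̄ ≈ 583 W/m²

Solar longitude: L_s = 360° × (133 − 3)/219.80 = 212.921°.
sin δ = sin 46.30° × sin 212.921° = -0.39292, so δ = -23.136°.
cos h₀ = −tan(-76.9°) tan(-23.136°) = -1.8361 ≤ −1 ⇒ polar day, h₀ = π.
Bracket: h₀ sin ϕ sin δ + cos ϕ cos δ sin h₀ = 3.1416×-0.97398×-0.39292 + 0.22665×0.91957×0.00000 = 1.202278 + 0.000000 = 1.202278.
Q̄ = (S_0/π) × [bracket] = (1524/π) × 1.202278 = 583.2 W/m².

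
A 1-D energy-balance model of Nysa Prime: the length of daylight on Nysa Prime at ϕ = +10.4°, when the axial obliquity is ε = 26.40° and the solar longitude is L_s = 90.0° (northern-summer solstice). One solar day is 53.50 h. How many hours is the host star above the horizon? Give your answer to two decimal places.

Solar declination: sin δ = sin ε · sin L_s = sin 26.40° × sin 90.0° = 0.44464, so δ = +26.400°.
cos h₀ = −tan ϕ · tan δ = −tan(+10.4°) × tan(+26.400°) = -0.0911, so h₀ = 1.6620 rad = 95.23°.
Daylight = 2h₀/(2π) × 53.50 h = (1.6620/π) × 53.50 = 28.30 h.

28.30 h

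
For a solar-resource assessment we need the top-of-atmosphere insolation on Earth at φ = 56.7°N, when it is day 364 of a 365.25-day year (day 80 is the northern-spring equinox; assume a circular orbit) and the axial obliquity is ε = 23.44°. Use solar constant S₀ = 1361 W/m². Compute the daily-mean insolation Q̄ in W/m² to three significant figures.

Solar longitude: λ_s = 360° × (364 − 80)/365.25 = 279.918°.
sin δ = sin 23.44° × sin 279.918° = -0.39184, so δ = -23.069°.
cos H₀ = −tan(+56.7°) tan(-23.069°) = 0.6484, H₀ = 0.8653 rad.
Bracket: H₀ sin φ sin δ + cos φ cos δ sin H₀ = 0.8653×0.83581×-0.39184 + 0.54902×0.92003×0.76132 = -0.283389 + 0.384554 = 0.101165.
Q̄ = (S₀/π) × [bracket] = (1361/π) × 0.101165 = 43.83 W/m².

Q̄ ≈ 43.8 W/m²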